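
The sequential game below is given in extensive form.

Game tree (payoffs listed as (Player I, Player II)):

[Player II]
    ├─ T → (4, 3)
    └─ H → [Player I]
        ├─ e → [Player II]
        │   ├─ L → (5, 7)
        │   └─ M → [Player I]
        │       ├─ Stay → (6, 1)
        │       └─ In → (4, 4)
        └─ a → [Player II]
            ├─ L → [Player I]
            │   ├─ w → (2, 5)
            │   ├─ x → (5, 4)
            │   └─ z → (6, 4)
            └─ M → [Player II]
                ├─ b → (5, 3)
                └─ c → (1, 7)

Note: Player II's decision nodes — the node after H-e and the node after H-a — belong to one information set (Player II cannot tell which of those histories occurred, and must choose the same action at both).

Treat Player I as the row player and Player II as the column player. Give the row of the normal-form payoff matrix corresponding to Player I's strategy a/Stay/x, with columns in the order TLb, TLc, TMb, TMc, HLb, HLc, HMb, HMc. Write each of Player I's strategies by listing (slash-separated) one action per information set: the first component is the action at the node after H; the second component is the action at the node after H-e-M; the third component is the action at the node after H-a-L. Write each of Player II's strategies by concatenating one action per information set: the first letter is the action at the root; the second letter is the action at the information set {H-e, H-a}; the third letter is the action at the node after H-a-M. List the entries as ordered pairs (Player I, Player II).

vs TLb: Player II plays T → (4, 3)
vs TLc: Player II plays T → (4, 3)
vs TMb: Player II plays T → (4, 3)
vs TMc: Player II plays T → (4, 3)
vs HLb: Player II plays H → Player I plays a at [H] → Player II plays L at [H-a] → Player I plays x at [H-a-L] → (5, 4)
vs HLc: Player II plays H → Player I plays a at [H] → Player II plays L at [H-a] → Player I plays x at [H-a-L] → (5, 4)
vs HMb: Player II plays H → Player I plays a at [H] → Player II plays M at [H-a] → Player II plays b at [H-a-M] → (5, 3)
vs HMc: Player II plays H → Player I plays a at [H] → Player II plays M at [H-a] → Player II plays c at [H-a-M] → (1, 7)

(4,3) (4,3) (4,3) (4,3) (5,4) (5,4) (5,3) (1,7)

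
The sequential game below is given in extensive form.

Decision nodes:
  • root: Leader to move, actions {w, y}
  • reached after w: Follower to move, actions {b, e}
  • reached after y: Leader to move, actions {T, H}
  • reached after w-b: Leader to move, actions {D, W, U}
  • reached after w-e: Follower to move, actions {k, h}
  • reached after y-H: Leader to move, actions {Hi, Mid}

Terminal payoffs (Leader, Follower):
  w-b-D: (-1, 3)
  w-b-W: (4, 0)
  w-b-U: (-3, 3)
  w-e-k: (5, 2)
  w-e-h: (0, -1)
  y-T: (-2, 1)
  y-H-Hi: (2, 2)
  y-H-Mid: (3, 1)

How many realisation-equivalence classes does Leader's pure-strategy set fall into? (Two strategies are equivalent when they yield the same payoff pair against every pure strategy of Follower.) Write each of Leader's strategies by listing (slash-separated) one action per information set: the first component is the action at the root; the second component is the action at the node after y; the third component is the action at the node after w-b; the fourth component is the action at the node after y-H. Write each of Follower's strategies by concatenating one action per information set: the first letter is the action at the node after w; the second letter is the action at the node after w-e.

Leader has 24 pure strategies: w/T/D/Hi, w/T/D/Mid, w/T/W/Hi, w/T/W/Mid, w/T/U/Hi, w/T/U/Mid, w/H/D/Hi, w/H/D/Mid, w/H/W/Hi, w/H/W/Mid, w/H/U/Hi, w/H/U/Mid, y/T/D/Hi, y/T/D/Mid, y/T/W/Hi, y/T/W/Mid, y/T/U/Hi, y/T/U/Mid, y/H/D/Hi, y/H/D/Mid, y/H/W/Hi, y/H/W/Mid, y/H/U/Hi, y/H/U/Mid. Columns: bk, bh, ek, eh.
{w/T/D/Hi, w/T/D/Mid, w/H/D/Hi, w/H/D/Mid} → row (-1,3) (-1,3) (5,2) (0,-1)
{w/T/W/Hi, w/T/W/Mid, w/H/W/Hi, w/H/W/Mid} → row (4,0) (4,0) (5,2) (0,-1)
{w/T/U/Hi, w/T/U/Mid, w/H/U/Hi, w/H/U/Mid} → row (-3,3) (-3,3) (5,2) (0,-1)
{y/T/D/Hi, y/T/D/Mid, y/T/W/Hi, y/T/W/Mid, y/T/U/Hi, y/T/U/Mid} → row (-2,1) (-2,1) (-2,1) (-2,1)
{y/H/D/Hi, y/H/W/Hi, y/H/U/Hi} → row (2,2) (2,2) (2,2) (2,2)
{y/H/D/Mid, y/H/W/Mid, y/H/U/Mid} → row (3,1) (3,1) (3,1) (3,1)
That's 6 distinct rows out of 24 strategies.

6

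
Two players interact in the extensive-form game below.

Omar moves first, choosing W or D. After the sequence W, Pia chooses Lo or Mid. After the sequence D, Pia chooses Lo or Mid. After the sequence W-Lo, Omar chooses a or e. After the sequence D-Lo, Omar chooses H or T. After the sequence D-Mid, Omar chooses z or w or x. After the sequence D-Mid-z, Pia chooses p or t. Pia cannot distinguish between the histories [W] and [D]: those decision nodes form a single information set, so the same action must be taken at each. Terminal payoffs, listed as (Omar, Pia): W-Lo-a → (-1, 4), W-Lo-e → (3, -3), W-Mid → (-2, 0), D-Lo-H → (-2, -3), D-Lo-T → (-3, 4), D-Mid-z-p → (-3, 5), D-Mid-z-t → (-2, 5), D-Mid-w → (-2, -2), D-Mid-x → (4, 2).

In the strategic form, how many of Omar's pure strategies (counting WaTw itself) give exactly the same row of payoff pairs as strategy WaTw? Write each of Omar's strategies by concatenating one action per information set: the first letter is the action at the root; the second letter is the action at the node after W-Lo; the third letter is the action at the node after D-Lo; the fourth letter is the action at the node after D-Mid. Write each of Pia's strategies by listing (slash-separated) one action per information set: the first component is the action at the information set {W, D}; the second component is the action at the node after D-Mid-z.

6

Row for WaTw (columns Lo/p, Lo/t, Mid/p, Mid/t): (-1,4) (-1,4) (-2,0) (-2,0).
Under WaTw, Omar's choice at the node after D-Lo and at the node after D-Mid can never be reached regardless of what Pia does, so varying those choices leaves every outcome unchanged.
Holding the reachable choices fixed and varying the unreachable ones freely already gives 2 × 3 = 6 equivalent strategies.
No other strategy reproduces this row, so those 6 are the full class: WaHz, WaHw, WaHx, WaTz, WaTw, WaTx.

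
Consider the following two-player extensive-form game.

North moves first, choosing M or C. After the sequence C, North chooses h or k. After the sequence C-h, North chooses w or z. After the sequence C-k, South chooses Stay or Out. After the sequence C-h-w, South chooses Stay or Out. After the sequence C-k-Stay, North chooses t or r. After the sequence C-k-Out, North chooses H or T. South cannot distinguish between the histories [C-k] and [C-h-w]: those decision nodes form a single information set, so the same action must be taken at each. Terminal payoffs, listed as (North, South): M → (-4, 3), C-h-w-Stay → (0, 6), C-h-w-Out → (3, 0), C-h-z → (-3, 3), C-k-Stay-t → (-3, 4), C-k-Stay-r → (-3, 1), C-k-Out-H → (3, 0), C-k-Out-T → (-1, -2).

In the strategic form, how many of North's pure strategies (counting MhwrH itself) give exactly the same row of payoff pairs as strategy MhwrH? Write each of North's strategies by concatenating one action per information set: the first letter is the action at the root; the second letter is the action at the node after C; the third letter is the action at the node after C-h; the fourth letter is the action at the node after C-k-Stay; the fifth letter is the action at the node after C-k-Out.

Row for MhwrH (columns Stay, Out): (-4,3) (-4,3).
Under MhwrH, North's choice at the node after C and at the node after C-h and at the node after C-k-Stay and at the node after C-k-Out can never be reached regardless of what South does, so varying those choices leaves every outcome unchanged.
Holding the reachable choices fixed and varying the unreachable ones freely already gives 2 × 2 × 2 × 2 = 16 equivalent strategies.
No other strategy reproduces this row, so those 16 are the full class: MhwtH, MhwtT, MhwrH, MhwrT, MhztH, MhztT, MhzrH, MhzrT, MkwtH, MkwtT, MkwrH, MkwrT, MkztH, MkztT, MkzrH, MkzrT.

16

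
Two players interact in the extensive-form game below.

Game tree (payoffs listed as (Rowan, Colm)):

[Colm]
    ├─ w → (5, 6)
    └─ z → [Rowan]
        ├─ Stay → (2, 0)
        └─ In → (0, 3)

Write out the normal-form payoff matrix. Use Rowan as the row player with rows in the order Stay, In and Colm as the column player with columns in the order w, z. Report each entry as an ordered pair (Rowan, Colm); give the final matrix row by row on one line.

Stay: (5,6) (2,0) | In: (5,6) (0,3)

Row Stay: w→(5,6), z→(2,0)
Row In: w→(5,6), z→(0,3)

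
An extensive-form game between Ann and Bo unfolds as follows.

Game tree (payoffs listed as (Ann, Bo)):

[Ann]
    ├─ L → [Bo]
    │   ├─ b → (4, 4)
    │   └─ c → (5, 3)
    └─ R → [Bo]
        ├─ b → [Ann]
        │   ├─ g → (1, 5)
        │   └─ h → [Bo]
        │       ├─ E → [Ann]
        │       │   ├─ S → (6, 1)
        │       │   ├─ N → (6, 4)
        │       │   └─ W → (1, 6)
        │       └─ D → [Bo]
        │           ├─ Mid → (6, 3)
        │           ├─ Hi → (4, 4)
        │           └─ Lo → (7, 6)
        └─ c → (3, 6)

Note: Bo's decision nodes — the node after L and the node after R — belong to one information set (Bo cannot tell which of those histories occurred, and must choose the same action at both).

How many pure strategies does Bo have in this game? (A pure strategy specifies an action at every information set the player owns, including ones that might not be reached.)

Bo owns the information set {L, R} with actions {b, c} — two choices.
Bo owns the node after R-b-h with actions {E, D} — two choices.
Bo owns the node after R-b-h-D with actions {Mid, Hi, Lo} — three choices.
A pure strategy fixes one action at each information set independently, so the count is the product 2 × 2 × 3 = 12.

12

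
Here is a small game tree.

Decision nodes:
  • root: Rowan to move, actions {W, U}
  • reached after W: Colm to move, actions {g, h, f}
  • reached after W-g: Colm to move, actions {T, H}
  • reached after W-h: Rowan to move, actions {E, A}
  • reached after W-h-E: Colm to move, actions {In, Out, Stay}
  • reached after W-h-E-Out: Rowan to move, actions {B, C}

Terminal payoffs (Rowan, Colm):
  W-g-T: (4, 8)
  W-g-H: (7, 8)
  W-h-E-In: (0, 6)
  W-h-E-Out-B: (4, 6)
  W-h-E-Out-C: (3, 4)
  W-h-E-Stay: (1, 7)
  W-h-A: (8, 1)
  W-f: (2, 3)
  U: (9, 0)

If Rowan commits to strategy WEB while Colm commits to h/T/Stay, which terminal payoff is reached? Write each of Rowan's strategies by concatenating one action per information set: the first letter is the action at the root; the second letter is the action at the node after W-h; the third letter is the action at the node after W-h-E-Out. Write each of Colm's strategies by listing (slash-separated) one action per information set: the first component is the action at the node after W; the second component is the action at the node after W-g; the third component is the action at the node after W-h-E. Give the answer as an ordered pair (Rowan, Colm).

Trace the play path from the root:
  Rowan plays W
  Colm plays h at [W]
  Rowan plays E at [W-h]
  Colm plays Stay at [W-h-E]
→ terminal payoff (1, 7).
(Rowan's choice at the node after W-h-E-Out is never reached on this path, so it doesn't affect the outcome.)

(1, 7)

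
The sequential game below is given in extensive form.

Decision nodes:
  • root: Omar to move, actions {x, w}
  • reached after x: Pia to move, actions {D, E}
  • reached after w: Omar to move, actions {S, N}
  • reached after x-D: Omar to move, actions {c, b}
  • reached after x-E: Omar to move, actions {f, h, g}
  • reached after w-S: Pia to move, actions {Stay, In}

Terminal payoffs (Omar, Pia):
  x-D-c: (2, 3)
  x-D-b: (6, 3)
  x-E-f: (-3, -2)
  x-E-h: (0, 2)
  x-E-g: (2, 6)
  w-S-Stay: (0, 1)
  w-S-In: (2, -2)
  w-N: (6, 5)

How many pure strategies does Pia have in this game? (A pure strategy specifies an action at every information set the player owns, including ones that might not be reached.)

Pia owns the node after x with actions {D, E} — two choices.
Pia owns the node after w-S with actions {Stay, In} — two choices.
A pure strategy fixes one action at each information set independently, so the count is the product 2 × 2 = 4.

4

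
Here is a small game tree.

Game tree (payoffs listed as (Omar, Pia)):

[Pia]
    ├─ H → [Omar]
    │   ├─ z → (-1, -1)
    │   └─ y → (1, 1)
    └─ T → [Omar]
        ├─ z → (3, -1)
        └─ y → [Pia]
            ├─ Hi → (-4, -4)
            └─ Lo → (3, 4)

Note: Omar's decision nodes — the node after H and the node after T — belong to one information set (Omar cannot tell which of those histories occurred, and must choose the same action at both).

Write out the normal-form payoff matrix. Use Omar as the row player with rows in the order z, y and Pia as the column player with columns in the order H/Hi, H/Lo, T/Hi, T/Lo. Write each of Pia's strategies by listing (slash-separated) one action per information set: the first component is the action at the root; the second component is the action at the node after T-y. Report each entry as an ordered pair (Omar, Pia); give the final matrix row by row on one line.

z: (-1,-1) (-1,-1) (3,-1) (3,-1) | y: (1,1) (1,1) (-4,-4) (3,4)

Row z: H/Hi→(-1,-1), H/Lo→(-1,-1), T/Hi→(3,-1), T/Lo→(3,-1)
Row y: H/Hi→(1,1), H/Lo→(1,1), T/Hi→(-4,-4), T/Lo→(3,4)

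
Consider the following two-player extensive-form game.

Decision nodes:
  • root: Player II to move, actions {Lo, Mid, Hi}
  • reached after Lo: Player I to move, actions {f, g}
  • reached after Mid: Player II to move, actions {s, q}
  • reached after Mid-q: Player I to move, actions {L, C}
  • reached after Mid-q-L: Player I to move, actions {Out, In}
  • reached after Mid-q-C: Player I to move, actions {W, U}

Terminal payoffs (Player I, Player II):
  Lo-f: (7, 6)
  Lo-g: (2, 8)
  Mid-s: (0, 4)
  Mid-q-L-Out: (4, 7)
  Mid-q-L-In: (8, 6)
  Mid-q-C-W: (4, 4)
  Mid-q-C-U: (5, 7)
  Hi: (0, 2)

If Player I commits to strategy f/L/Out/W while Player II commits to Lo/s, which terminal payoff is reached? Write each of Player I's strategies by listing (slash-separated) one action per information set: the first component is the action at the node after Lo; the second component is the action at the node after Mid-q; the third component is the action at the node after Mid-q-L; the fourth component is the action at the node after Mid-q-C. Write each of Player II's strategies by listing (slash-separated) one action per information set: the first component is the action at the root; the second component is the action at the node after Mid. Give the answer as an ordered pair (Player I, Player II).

Trace the play path from the root:
  Player II plays Lo
  Player I plays f at [Lo]
→ terminal payoff (7, 6).
(Player I's choice at the node after Mid-q is never reached on this path, so it doesn't affect the outcome.)

(7, 6)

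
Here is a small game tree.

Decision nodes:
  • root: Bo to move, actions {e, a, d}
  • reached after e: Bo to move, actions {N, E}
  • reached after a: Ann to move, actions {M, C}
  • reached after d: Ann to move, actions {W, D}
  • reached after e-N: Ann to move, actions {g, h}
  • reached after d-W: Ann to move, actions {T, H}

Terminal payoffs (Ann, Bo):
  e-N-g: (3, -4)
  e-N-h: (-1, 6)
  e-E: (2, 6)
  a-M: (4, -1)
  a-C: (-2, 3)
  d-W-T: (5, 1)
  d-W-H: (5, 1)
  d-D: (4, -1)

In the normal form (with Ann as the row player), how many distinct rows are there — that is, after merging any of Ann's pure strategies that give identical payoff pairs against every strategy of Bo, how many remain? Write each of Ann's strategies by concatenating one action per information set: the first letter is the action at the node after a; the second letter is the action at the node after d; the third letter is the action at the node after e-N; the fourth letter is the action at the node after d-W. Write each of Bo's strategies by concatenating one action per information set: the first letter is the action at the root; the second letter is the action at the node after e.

Ann has 16 pure strategies: MWgT, MWgH, MWhT, MWhH, MDgT, MDgH, MDhT, MDhH, CWgT, CWgH, CWhT, CWhH, CDgT, CDgH, CDhT, CDhH. Columns: eN, eE, aN, aE, dN, dE.
{MWgT, MWgH} → row (3,-4) (2,6) (4,-1) (4,-1) (5,1) (5,1)
{MWhT, MWhH} → row (-1,6) (2,6) (4,-1) (4,-1) (5,1) (5,1)
{MDgT, MDgH} → row (3,-4) (2,6) (4,-1) (4,-1) (4,-1) (4,-1)
{MDhT, MDhH} → row (-1,6) (2,6) (4,-1) (4,-1) (4,-1) (4,-1)
{CWgT, CWgH} → row (3,-4) (2,6) (-2,3) (-2,3) (5,1) (5,1)
{CWhT, CWhH} → row (-1,6) (2,6) (-2,3) (-2,3) (5,1) (5,1)
{CDgT, CDgH} → row (3,-4) (2,6) (-2,3) (-2,3) (4,-1) (4,-1)
{CDhT, CDhH} → row (-1,6) (2,6) (-2,3) (-2,3) (4,-1) (4,-1)
That's 8 distinct rows out of 16 strategies.

8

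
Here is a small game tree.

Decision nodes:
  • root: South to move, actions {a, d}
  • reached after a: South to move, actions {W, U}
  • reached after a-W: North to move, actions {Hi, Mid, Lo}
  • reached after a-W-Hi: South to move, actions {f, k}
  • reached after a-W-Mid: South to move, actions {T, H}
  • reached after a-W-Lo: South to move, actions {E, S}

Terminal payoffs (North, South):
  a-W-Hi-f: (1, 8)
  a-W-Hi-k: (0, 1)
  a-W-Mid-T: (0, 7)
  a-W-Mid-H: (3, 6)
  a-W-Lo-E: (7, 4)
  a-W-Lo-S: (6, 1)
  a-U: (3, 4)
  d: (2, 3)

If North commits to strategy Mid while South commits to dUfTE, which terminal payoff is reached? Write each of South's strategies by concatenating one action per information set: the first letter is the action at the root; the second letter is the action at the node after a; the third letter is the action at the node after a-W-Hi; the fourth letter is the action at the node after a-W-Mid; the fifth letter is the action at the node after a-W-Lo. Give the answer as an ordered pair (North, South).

Trace the play path from the root:
  South plays d
→ terminal payoff (2, 3).
(North's choice at the node after a-W is never reached on this path, so it doesn't affect the outcome.)

(2, 3)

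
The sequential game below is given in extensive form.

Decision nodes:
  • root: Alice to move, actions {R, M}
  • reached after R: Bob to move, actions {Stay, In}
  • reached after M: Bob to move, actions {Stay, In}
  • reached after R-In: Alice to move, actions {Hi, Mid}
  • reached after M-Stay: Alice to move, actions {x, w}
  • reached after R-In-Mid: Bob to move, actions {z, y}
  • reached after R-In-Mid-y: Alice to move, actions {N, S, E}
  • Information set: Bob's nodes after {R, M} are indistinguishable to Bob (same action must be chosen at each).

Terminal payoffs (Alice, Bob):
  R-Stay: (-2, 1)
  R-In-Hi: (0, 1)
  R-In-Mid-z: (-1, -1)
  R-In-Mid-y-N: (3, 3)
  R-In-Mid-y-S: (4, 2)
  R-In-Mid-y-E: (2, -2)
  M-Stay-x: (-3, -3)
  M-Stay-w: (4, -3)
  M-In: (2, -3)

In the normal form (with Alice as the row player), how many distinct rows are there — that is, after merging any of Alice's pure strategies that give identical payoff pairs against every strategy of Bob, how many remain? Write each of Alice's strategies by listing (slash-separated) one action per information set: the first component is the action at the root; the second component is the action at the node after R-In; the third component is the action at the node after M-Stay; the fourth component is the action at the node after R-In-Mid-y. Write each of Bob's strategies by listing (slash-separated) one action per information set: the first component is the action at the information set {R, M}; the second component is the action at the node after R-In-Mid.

6

Alice has 24 pure strategies: R/Hi/x/N, R/Hi/x/S, R/Hi/x/E, R/Hi/w/N, R/Hi/w/S, R/Hi/w/E, R/Mid/x/N, R/Mid/x/S, R/Mid/x/E, R/Mid/w/N, R/Mid/w/S, R/Mid/w/E, M/Hi/x/N, M/Hi/x/S, M/Hi/x/E, M/Hi/w/N, M/Hi/w/S, M/Hi/w/E, M/Mid/x/N, M/Mid/x/S, M/Mid/x/E, M/Mid/w/N, M/Mid/w/S, M/Mid/w/E. Columns: Stay/z, Stay/y, In/z, In/y.
{R/Hi/x/N, R/Hi/x/S, R/Hi/x/E, R/Hi/w/N, R/Hi/w/S, R/Hi/w/E} → row (-2,1) (-2,1) (0,1) (0,1)
{R/Mid/x/N, R/Mid/w/N} → row (-2,1) (-2,1) (-1,-1) (3,3)
{R/Mid/x/S, R/Mid/w/S} → row (-2,1) (-2,1) (-1,-1) (4,2)
{R/Mid/x/E, R/Mid/w/E} → row (-2,1) (-2,1) (-1,-1) (2,-2)
{M/Hi/x/N, M/Hi/x/S, M/Hi/x/E, M/Mid/x/N, M/Mid/x/S, M/Mid/x/E} → row (-3,-3) (-3,-3) (2,-3) (2,-3)
{M/Hi/w/N, M/Hi/w/S, M/Hi/w/E, M/Mid/w/N, M/Mid/w/S, M/Mid/w/E} → row (4,-3) (4,-3) (2,-3) (2,-3)
That's 6 distinct rows out of 24 strategies.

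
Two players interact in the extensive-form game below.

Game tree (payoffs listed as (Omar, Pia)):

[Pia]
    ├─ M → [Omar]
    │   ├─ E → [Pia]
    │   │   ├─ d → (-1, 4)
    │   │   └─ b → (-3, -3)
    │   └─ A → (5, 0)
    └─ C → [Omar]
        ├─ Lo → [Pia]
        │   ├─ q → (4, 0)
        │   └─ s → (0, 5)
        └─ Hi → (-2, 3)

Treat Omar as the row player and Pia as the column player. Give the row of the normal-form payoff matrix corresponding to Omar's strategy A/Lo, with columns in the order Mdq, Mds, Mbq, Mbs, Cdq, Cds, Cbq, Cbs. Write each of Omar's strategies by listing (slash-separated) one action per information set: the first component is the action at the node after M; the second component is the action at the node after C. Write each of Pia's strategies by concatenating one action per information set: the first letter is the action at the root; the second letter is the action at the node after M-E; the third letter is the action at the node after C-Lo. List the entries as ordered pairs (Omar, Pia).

(5,0) (5,0) (5,0) (5,0) (4,0) (0,5) (4,0) (0,5)

vs Mdq: Pia plays M → Omar plays A at [M] → (5, 0)
vs Mds: Pia plays M → Omar plays A at [M] → (5, 0)
vs Mbq: Pia plays M → Omar plays A at [M] → (5, 0)
vs Mbs: Pia plays M → Omar plays A at [M] → (5, 0)
vs Cdq: Pia plays C → Omar plays Lo at [C] → Pia plays q at [C-Lo] → (4, 0)
vs Cds: Pia plays C → Omar plays Lo at [C] → Pia plays s at [C-Lo] → (0, 5)
vs Cbq: Pia plays C → Omar plays Lo at [C] → Pia plays q at [C-Lo] → (4, 0)
vs Cbs: Pia plays C → Omar plays Lo at [C] → Pia plays s at [C-Lo] → (0, 5)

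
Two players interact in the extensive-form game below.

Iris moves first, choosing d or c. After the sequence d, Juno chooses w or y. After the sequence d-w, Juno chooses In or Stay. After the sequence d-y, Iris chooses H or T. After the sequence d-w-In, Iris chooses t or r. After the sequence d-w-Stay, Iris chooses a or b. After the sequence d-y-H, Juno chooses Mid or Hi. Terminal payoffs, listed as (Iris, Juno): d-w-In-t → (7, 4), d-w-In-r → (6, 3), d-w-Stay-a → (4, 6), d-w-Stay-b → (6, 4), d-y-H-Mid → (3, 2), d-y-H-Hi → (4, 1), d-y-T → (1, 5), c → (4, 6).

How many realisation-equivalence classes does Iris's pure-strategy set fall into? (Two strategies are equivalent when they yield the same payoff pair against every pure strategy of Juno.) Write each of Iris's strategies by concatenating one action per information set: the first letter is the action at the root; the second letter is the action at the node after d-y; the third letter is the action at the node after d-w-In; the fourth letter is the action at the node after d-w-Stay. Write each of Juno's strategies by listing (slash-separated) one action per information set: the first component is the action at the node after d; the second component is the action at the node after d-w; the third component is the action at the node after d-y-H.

9

Iris has 16 pure strategies: dHta, dHtb, dHra, dHrb, dTta, dTtb, dTra, dTrb, cHta, cHtb, cHra, cHrb, cTta, cTtb, cTra, cTrb. Columns: w/In/Mid, w/In/Hi, w/Stay/Mid, w/Stay/Hi, y/In/Mid, y/In/Hi, y/Stay/Mid, y/Stay/Hi.
{dHta} → row (7,4) (7,4) (4,6) (4,6) (3,2) (4,1) (3,2) (4,1)
{dHtb} → row (7,4) (7,4) (6,4) (6,4) (3,2) (4,1) (3,2) (4,1)
{dHra} → row (6,3) (6,3) (4,6) (4,6) (3,2) (4,1) (3,2) (4,1)
{dHrb} → row (6,3) (6,3) (6,4) (6,4) (3,2) (4,1) (3,2) (4,1)
{dTta} → row (7,4) (7,4) (4,6) (4,6) (1,5) (1,5) (1,5) (1,5)
{dTtb} → row (7,4) (7,4) (6,4) (6,4) (1,5) (1,5) (1,5) (1,5)
{dTra} → row (6,3) (6,3) (4,6) (4,6) (1,5) (1,5) (1,5) (1,5)
{dTrb} → row (6,3) (6,3) (6,4) (6,4) (1,5) (1,5) (1,5) (1,5)
{cHta, cHtb, cHra, cHrb, cTta, cTtb, cTra, cTrb} → row (4,6) (4,6) (4,6) (4,6) (4,6) (4,6) (4,6) (4,6)
That's 9 distinct rows out of 16 strategies.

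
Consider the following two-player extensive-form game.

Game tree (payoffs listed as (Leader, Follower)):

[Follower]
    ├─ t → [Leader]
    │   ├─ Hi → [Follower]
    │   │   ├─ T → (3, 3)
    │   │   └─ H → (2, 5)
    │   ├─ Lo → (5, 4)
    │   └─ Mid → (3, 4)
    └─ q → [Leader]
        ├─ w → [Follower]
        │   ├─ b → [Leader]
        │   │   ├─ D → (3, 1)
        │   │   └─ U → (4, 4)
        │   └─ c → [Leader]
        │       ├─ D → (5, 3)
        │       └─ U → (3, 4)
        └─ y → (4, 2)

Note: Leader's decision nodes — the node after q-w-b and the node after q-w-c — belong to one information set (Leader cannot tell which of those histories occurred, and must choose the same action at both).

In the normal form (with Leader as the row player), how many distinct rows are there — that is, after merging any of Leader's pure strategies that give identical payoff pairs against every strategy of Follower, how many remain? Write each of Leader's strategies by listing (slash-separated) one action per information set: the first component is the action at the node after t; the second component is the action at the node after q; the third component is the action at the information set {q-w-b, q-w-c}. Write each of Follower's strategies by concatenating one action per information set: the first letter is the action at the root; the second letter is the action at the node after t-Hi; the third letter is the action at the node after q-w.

9

Leader has 12 pure strategies: Hi/w/D, Hi/w/U, Hi/y/D, Hi/y/U, Lo/w/D, Lo/w/U, Lo/y/D, Lo/y/U, Mid/w/D, Mid/w/U, Mid/y/D, Mid/y/U. Columns: tTb, tTc, tHb, tHc, qTb, qTc, qHb, qHc.
{Hi/w/D} → row (3,3) (3,3) (2,5) (2,5) (3,1) (5,3) (3,1) (5,3)
{Hi/w/U} → row (3,3) (3,3) (2,5) (2,5) (4,4) (3,4) (4,4) (3,4)
{Hi/y/D, Hi/y/U} → row (3,3) (3,3) (2,5) (2,5) (4,2) (4,2) (4,2) (4,2)
{Lo/w/D} → row (5,4) (5,4) (5,4) (5,4) (3,1) (5,3) (3,1) (5,3)
{Lo/w/U} → row (5,4) (5,4) (5,4) (5,4) (4,4) (3,4) (4,4) (3,4)
{Lo/y/D, Lo/y/U} → row (5,4) (5,4) (5,4) (5,4) (4,2) (4,2) (4,2) (4,2)
{Mid/w/D} → row (3,4) (3,4) (3,4) (3,4) (3,1) (5,3) (3,1) (5,3)
{Mid/w/U} → row (3,4) (3,4) (3,4) (3,4) (4,4) (3,4) (4,4) (3,4)
{Mid/y/D, Mid/y/U} → row (3,4) (3,4) (3,4) (3,4) (4,2) (4,2) (4,2) (4,2)
That's 9 distinct rows out of 12 strategies.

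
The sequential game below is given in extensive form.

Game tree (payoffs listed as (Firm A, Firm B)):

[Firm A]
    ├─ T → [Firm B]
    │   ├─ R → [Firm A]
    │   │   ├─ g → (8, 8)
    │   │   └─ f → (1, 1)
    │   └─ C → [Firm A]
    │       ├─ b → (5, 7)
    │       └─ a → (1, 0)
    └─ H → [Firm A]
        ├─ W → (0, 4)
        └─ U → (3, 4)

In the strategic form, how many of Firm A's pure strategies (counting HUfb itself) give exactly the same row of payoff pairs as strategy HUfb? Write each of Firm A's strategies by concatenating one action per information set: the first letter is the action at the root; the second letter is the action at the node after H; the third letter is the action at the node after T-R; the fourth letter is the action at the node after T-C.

4

Row for HUfb (columns R, C): (3,4) (3,4).
Under HUfb, Firm A's choice at the node after T-R and at the node after T-C can never be reached regardless of what Firm B does, so varying those choices leaves every outcome unchanged.
Holding the reachable choices fixed and varying the unreachable ones freely already gives 2 × 2 = 4 equivalent strategies.
No other strategy reproduces this row, so those 4 are the full class: HUgb, HUga, HUfb, HUfa.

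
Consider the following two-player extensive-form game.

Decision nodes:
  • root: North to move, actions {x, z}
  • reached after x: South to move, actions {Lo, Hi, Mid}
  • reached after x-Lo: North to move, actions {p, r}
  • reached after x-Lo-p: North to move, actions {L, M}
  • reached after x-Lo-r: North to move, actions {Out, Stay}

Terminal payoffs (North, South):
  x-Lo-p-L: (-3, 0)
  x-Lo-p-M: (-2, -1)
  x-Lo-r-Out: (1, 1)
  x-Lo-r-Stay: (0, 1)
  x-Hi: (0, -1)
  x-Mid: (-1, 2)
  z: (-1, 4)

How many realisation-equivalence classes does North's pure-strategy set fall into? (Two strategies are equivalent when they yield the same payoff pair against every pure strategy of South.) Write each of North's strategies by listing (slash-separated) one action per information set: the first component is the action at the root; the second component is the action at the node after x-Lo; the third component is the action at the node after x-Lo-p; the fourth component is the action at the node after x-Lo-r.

5

North has 16 pure strategies: x/p/L/Out, x/p/L/Stay, x/p/M/Out, x/p/M/Stay, x/r/L/Out, x/r/L/Stay, x/r/M/Out, x/r/M/Stay, z/p/L/Out, z/p/L/Stay, z/p/M/Out, z/p/M/Stay, z/r/L/Out, z/r/L/Stay, z/r/M/Out, z/r/M/Stay. Columns: Lo, Hi, Mid.
{x/p/L/Out, x/p/L/Stay} → row (-3,0) (0,-1) (-1,2)
{x/p/M/Out, x/p/M/Stay} → row (-2,-1) (0,-1) (-1,2)
{x/r/L/Out, x/r/M/Out} → row (1,1) (0,-1) (-1,2)
{x/r/L/Stay, x/r/M/Stay} → row (0,1) (0,-1) (-1,2)
{z/p/L/Out, z/p/L/Stay, z/p/M/Out, z/p/M/Stay, z/r/L/Out, z/r/L/Stay, z/r/M/Out, z/r/M/Stay} → row (-1,4) (-1,4) (-1,4)
That's 5 distinct rows out of 16 strategies.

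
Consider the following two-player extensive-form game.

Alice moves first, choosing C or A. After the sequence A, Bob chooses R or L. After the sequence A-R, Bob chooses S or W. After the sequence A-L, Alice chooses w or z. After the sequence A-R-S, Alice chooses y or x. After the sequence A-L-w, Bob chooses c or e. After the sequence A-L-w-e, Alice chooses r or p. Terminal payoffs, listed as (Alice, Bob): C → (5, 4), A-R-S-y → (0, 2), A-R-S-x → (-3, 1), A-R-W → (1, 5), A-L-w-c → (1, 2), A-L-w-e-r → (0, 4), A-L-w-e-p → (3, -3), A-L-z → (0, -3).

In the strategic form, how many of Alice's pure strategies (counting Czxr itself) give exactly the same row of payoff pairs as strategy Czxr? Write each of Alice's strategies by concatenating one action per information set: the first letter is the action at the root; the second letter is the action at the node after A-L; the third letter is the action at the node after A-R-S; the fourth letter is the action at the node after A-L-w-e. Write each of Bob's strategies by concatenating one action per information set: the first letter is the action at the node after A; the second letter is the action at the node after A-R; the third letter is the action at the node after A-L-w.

8

Row for Czxr (columns RSc, RSe, RWc, RWe, LSc, LSe, LWc, LWe): (5,4) (5,4) (5,4) (5,4) (5,4) (5,4) (5,4) (5,4).
Under Czxr, Alice's choice at the node after A-L and at the node after A-R-S and at the node after A-L-w-e can never be reached regardless of what Bob does, so varying those choices leaves every outcome unchanged.
Holding the reachable choices fixed and varying the unreachable ones freely already gives 2 × 2 × 2 = 8 equivalent strategies.
No other strategy reproduces this row, so those 8 are the full class: Cwyr, Cwyp, Cwxr, Cwxp, Czyr, Czyp, Czxr, Czxp.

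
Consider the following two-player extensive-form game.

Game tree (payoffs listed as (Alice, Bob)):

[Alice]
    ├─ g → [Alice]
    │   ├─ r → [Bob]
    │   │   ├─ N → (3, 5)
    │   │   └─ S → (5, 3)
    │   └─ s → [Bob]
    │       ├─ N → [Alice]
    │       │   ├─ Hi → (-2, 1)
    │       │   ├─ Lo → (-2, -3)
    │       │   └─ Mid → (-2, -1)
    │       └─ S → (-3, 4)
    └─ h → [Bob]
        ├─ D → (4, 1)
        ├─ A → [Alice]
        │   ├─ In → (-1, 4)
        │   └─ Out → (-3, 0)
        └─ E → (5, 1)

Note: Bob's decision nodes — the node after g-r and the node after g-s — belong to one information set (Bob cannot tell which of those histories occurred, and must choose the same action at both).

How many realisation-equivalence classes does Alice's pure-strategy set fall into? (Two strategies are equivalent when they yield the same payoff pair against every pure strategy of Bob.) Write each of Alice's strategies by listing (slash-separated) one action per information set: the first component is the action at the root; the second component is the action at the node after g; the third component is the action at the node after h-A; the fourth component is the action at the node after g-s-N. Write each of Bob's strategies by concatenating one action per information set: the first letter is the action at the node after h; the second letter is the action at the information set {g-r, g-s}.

Alice has 24 pure strategies: g/r/In/Hi, g/r/In/Lo, g/r/In/Mid, g/r/Out/Hi, g/r/Out/Lo, g/r/Out/Mid, g/s/In/Hi, g/s/In/Lo, g/s/In/Mid, g/s/Out/Hi, g/s/Out/Lo, g/s/Out/Mid, h/r/In/Hi, h/r/In/Lo, h/r/In/Mid, h/r/Out/Hi, h/r/Out/Lo, h/r/Out/Mid, h/s/In/Hi, h/s/In/Lo, h/s/In/Mid, h/s/Out/Hi, h/s/Out/Lo, h/s/Out/Mid. Columns: DN, DS, AN, AS, EN, ES.
{g/r/In/Hi, g/r/In/Lo, g/r/In/Mid, g/r/Out/Hi, g/r/Out/Lo, g/r/Out/Mid} → row (3,5) (5,3) (3,5) (5,3) (3,5) (5,3)
{g/s/In/Hi, g/s/Out/Hi} → row (-2,1) (-3,4) (-2,1) (-3,4) (-2,1) (-3,4)
{g/s/In/Lo, g/s/Out/Lo} → row (-2,-3) (-3,4) (-2,-3) (-3,4) (-2,-3) (-3,4)
{g/s/In/Mid, g/s/Out/Mid} → row (-2,-1) (-3,4) (-2,-1) (-3,4) (-2,-1) (-3,4)
{h/r/In/Hi, h/r/In/Lo, h/r/In/Mid, h/s/In/Hi, h/s/In/Lo, h/s/In/Mid} → row (4,1) (4,1) (-1,4) (-1,4) (5,1) (5,1)
{h/r/Out/Hi, h/r/Out/Lo, h/r/Out/Mid, h/s/Out/Hi, h/s/Out/Lo, h/s/Out/Mid} → row (4,1) (4,1) (-3,0) (-3,0) (5,1) (5,1)
That's 6 distinct rows out of 24 strategies.

6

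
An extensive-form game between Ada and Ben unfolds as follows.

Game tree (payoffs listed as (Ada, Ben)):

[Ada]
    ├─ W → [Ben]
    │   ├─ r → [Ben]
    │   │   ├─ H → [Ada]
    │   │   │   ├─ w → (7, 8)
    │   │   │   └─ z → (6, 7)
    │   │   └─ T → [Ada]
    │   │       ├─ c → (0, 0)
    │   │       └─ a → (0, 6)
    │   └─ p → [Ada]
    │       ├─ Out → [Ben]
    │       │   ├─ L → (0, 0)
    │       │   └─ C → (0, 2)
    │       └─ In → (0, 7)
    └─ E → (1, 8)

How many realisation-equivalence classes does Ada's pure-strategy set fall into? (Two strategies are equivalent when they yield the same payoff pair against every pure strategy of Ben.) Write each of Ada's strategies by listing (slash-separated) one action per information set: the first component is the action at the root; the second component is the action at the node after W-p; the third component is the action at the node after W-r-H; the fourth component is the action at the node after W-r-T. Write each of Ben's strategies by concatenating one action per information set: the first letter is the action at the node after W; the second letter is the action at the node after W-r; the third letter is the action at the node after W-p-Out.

9

Ada has 16 pure strategies: W/Out/w/c, W/Out/w/a, W/Out/z/c, W/Out/z/a, W/In/w/c, W/In/w/a, W/In/z/c, W/In/z/a, E/Out/w/c, E/Out/w/a, E/Out/z/c, E/Out/z/a, E/In/w/c, E/In/w/a, E/In/z/c, E/In/z/a. Columns: rHL, rHC, rTL, rTC, pHL, pHC, pTL, pTC.
{W/Out/w/c} → row (7,8) (7,8) (0,0) (0,0) (0,0) (0,2) (0,0) (0,2)
{W/Out/w/a} → row (7,8) (7,8) (0,6) (0,6) (0,0) (0,2) (0,0) (0,2)
{W/Out/z/c} → row (6,7) (6,7) (0,0) (0,0) (0,0) (0,2) (0,0) (0,2)
{W/Out/z/a} → row (6,7) (6,7) (0,6) (0,6) (0,0) (0,2) (0,0) (0,2)
{W/In/w/c} → row (7,8) (7,8) (0,0) (0,0) (0,7) (0,7) (0,7) (0,7)
{W/In/w/a} → row (7,8) (7,8) (0,6) (0,6) (0,7) (0,7) (0,7) (0,7)
{W/In/z/c} → row (6,7) (6,7) (0,0) (0,0) (0,7) (0,7) (0,7) (0,7)
{W/In/z/a} → row (6,7) (6,7) (0,6) (0,6) (0,7) (0,7) (0,7) (0,7)
{E/Out/w/c, E/Out/w/a, E/Out/z/c, E/Out/z/a, E/In/w/c, E/In/w/a, E/In/z/c, E/In/z/a} → row (1,8) (1,8) (1,8) (1,8) (1,8) (1,8) (1,8) (1,8)
That's 9 distinct rows out of 16 strategies.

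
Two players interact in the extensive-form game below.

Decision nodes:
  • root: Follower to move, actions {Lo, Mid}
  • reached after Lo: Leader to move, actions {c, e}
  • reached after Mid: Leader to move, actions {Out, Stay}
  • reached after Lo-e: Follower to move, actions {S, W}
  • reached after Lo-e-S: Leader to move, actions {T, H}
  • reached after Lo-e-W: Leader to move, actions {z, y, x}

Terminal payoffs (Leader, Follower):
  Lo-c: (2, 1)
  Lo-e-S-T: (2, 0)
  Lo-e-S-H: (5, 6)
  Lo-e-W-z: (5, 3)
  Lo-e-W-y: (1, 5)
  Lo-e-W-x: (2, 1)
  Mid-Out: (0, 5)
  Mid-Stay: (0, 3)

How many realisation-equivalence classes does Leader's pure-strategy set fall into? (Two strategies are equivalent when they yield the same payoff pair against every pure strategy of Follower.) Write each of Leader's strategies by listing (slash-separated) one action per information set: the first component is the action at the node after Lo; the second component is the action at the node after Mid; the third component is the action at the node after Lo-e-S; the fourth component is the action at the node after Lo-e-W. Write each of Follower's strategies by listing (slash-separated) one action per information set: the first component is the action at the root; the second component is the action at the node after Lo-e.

Leader has 24 pure strategies: c/Out/T/z, c/Out/T/y, c/Out/T/x, c/Out/H/z, c/Out/H/y, c/Out/H/x, c/Stay/T/z, c/Stay/T/y, c/Stay/T/x, c/Stay/H/z, c/Stay/H/y, c/Stay/H/x, e/Out/T/z, e/Out/T/y, e/Out/T/x, e/Out/H/z, e/Out/H/y, e/Out/H/x, e/Stay/T/z, e/Stay/T/y, e/Stay/T/x, e/Stay/H/z, e/Stay/H/y, e/Stay/H/x. Columns: Lo/S, Lo/W, Mid/S, Mid/W.
{c/Out/T/z, c/Out/T/y, c/Out/T/x, c/Out/H/z, c/Out/H/y, c/Out/H/x} → row (2,1) (2,1) (0,5) (0,5)
{c/Stay/T/z, c/Stay/T/y, c/Stay/T/x, c/Stay/H/z, c/Stay/H/y, c/Stay/H/x} → row (2,1) (2,1) (0,3) (0,3)
{e/Out/T/z} → row (2,0) (5,3) (0,5) (0,5)
{e/Out/T/y} → row (2,0) (1,5) (0,5) (0,5)
{e/Out/T/x} → row (2,0) (2,1) (0,5) (0,5)
{e/Out/H/z} → row (5,6) (5,3) (0,5) (0,5)
{e/Out/H/y} → row (5,6) (1,5) (0,5) (0,5)
{e/Out/H/x} → row (5,6) (2,1) (0,5) (0,5)
{e/Stay/T/z} → row (2,0) (5,3) (0,3) (0,3)
{e/Stay/T/y} → row (2,0) (1,5) (0,3) (0,3)
{e/Stay/T/x} → row (2,0) (2,1) (0,3) (0,3)
{e/Stay/H/z} → row (5,6) (5,3) (0,3) (0,3)
{e/Stay/H/y} → row (5,6) (1,5) (0,3) (0,3)
{e/Stay/H/x} → row (5,6) (2,1) (0,3) (0,3)
That's 14 distinct rows out of 24 strategies.

14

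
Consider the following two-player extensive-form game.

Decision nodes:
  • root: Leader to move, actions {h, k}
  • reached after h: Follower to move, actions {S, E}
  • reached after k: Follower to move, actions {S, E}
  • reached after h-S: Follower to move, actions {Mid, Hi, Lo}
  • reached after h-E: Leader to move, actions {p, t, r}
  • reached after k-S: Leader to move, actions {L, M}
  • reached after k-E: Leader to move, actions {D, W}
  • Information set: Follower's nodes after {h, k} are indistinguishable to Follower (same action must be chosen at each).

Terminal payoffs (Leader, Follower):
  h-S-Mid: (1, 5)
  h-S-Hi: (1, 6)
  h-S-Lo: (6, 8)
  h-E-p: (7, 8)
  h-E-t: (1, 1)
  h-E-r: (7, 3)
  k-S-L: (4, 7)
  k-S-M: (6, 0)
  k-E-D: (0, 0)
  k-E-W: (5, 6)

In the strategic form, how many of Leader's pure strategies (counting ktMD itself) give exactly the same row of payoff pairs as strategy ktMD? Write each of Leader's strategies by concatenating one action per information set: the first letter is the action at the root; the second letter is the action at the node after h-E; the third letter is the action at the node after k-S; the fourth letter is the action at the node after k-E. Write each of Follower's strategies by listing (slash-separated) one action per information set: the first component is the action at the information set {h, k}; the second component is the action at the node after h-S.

3

Row for ktMD (columns S/Mid, S/Hi, S/Lo, E/Mid, E/Hi, E/Lo): (6,0) (6,0) (6,0) (0,0) (0,0) (0,0).
Under ktMD, Leader's choice at the node after h-E can never be reached regardless of what Follower does, so varying those choices leaves every outcome unchanged.
Holding the reachable choices fixed and varying the unreachable one freely already gives 3 equivalent strategies.
No other strategy reproduces this row, so those 3 are the full class: kpMD, ktMD, krMD.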